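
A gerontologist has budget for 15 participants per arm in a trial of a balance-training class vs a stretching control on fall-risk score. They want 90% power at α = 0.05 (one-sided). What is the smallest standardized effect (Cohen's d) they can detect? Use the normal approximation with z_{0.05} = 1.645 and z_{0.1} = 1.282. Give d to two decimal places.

d_min ≈ 1.07

For two independent groups of n = 15 each: d_min = (z_{α} + z_β)·√(2/n).
z-sum = 1.645 + 1.282 = 2.927.
d_min = 2.927 × √(2/15) = 2.927 × 0.3651 = 1.069.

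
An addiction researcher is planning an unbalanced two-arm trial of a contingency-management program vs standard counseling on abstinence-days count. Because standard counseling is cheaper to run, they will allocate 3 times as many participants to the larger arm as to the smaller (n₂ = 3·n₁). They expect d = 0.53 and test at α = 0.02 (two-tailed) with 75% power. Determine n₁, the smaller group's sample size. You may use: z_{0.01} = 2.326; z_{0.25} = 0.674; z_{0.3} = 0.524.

n₁ = 43

With allocation ratio k = n₂/n₁ = 3, Var(x̄₁−x̄₂) = σ²(1/n₁ + 1/(k·n₁)) = σ²·(k+1)/(k·n₁).
So n₁ = (1 + 1/k)·((z_{α/2} + z_β)/d)² = 1.333 × (3.000/0.53)².
n₁ = 1.333 × 32.04 = 42.7.
Round up: n₁ = 43, giving n₂ = 3 × 43 = 129.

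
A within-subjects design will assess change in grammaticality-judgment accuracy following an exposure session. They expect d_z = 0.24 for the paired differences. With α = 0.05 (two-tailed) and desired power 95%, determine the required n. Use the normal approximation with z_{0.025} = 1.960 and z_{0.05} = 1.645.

For a paired (one-sample on differences) test: n = ((z_{α/2} + z_β) / d)².
z_{α/2} + z_β = 1.960 + 1.645 = 3.605.
n = (3.605 / 0.24)² = 15.021² = 225.63.
Round up.

n = 226 pairs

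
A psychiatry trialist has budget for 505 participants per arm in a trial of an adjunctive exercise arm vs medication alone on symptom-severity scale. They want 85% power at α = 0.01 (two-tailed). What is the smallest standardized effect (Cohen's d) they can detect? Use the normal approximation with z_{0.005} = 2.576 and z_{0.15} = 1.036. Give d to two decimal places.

d_min ≈ 0.23

For two independent groups of n = 505 each: d_min = (z_{α/2} + z_β)·√(2/n).
z-sum = 2.576 + 1.036 = 3.612.
d_min = 3.612 × √(2/505) = 3.612 × 0.0629 = 0.227.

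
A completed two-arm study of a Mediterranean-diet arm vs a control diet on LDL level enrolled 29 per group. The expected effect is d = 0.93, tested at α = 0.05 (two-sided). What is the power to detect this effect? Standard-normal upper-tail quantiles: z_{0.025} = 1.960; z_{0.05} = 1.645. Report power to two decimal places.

For two equal groups, power = Φ(d·√(n/2) − z_{α/2}).
d·√(n/2) = 0.93 × √(29/2) = 0.93 × 3.808 = 3.541.
z_β = 3.541 − 1.960 = 1.581.
Power = Φ(1.581) = 0.943.

power ≈ 0.94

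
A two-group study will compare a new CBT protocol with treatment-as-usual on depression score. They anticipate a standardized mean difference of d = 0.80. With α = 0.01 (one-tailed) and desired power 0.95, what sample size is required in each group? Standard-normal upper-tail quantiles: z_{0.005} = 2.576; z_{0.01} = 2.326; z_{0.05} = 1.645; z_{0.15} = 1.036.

For two independent groups with equal n: n = 2·((z_{α} + z_β) / d)².
z_{α} + z_β = 2.326 + 1.645 = 3.971.
n = 2 × (3.971 / 0.80)² = 2 × 4.964² = 2 × 24.64 = 49.3.
Round up to the next whole participant.

n = 50 per group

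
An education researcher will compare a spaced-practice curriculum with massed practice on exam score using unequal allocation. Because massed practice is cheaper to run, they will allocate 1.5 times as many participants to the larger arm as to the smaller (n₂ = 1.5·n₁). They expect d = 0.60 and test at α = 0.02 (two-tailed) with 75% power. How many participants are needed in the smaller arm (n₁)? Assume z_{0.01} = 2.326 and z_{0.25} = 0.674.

With allocation ratio k = n₂/n₁ = 1.5, Var(x̄₁−x̄₂) = σ²(1/n₁ + 1/(k·n₁)) = σ²·(k+1)/(k·n₁).
So n₁ = (1 + 1/k)·((z_{α/2} + z_β)/d)² = 1.667 × (3.000/0.60)².
n₁ = 1.667 × 25.00 = 41.7.
Round up: n₁ = 42, giving n₂ = 1.5 × 42 = 63.

n₁ = 42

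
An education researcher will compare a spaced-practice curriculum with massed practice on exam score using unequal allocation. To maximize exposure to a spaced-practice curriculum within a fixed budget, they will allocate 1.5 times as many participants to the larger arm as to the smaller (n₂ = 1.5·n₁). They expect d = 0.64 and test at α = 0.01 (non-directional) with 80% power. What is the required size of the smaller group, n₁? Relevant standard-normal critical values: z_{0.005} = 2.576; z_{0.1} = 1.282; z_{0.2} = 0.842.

n₁ = 48

With allocation ratio k = n₂/n₁ = 1.5, Var(x̄₁−x̄₂) = σ²(1/n₁ + 1/(k·n₁)) = σ²·(k+1)/(k·n₁).
So n₁ = (1 + 1/k)·((z_{α/2} + z_β)/d)² = 1.667 × (3.418/0.64)².
n₁ = 1.667 × 28.52 = 47.5.
Round up: n₁ = 48, giving n₂ = 1.5 × 48 = 72.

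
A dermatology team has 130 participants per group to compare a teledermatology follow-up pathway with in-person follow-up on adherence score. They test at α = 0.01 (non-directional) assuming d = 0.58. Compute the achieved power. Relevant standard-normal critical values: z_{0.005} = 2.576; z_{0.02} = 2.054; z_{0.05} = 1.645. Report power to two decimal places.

For two equal groups, power = Φ(d·√(n/2) − z_{α/2}).
d·√(n/2) = 0.58 × √(130/2) = 0.58 × 8.062 = 4.676.
z_β = 4.676 − 2.576 = 2.100.
Power = Φ(2.100) = 0.982.

power ≈ 0.98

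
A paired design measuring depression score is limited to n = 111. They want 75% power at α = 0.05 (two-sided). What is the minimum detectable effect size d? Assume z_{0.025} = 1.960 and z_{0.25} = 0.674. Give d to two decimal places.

For a single sample (or paired design) of n = 111: d_min = (z_{α/2} + z_β)/√n.
z-sum = 1.960 + 0.674 = 2.634.
d_min = 2.634 / √111 = 2.634 / 10.536 = 0.250.

d_min ≈ 0.25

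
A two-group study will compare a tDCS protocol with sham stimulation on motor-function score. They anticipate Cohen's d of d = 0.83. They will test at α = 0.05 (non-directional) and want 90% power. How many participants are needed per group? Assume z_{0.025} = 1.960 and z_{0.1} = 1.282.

For two independent groups with equal n: n = 2·((z_{α/2} + z_β) / d)².
z_{α/2} + z_β = 1.960 + 1.282 = 3.242.
n = 2 × (3.242 / 0.83)² = 2 × 3.906² = 2 × 15.26 = 30.5.
Round up to the next whole participant.

n = 31 per group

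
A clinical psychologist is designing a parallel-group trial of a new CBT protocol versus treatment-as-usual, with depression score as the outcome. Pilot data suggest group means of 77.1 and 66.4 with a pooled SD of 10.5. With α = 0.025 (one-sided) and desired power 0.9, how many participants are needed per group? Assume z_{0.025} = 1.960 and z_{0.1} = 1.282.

n = 21 per group

Cohen's d = |M₁ − M₂| / SD_pooled = |77.1 − 66.4| / 10.5 = 10.7 / 10.5 = 1.019.
For two independent groups with equal n: n = 2·((z_{α} + z_β) / d)².
z_{α} + z_β = 1.960 + 1.282 = 3.242.
n = 2 × (3.242 / 1.019)² = 2 × 3.182² = 2 × 10.12 = 20.2.
Round up to the next whole participant.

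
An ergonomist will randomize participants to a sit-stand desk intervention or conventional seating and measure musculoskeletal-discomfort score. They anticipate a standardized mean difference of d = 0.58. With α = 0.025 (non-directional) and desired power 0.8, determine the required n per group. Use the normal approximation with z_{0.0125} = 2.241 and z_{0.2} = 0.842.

n = 57 per group

For two independent groups with equal n: n = 2·((z_{α/2} + z_β) / d)².
z_{α/2} + z_β = 2.241 + 0.842 = 3.083.
n = 2 × (3.083 / 0.58)² = 2 × 5.316² = 2 × 28.25 = 56.5.
Round up to the next whole participant.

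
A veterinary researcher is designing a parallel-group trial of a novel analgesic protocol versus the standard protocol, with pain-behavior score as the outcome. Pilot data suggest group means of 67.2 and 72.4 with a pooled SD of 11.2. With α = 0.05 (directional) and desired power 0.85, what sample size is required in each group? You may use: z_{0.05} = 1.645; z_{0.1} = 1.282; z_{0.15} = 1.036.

n = 67 per group

Cohen's d = |M₁ − M₂| / SD_pooled = |67.2 − 72.4| / 11.2 = 5.2 / 11.2 = 0.464.
For two independent groups with equal n: n = 2·((z_{α} + z_β) / d)².
z_{α} + z_β = 1.645 + 1.036 = 2.681.
n = 2 × (2.681 / 0.464)² = 2 × 5.778² = 2 × 33.39 = 66.8.
Round up to the next whole participant.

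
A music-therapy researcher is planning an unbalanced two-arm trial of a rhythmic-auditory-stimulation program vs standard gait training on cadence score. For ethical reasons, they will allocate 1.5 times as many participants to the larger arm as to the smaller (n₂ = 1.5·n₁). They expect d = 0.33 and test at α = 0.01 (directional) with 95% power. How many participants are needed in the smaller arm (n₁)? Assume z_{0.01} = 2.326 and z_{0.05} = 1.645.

With allocation ratio k = n₂/n₁ = 1.5, Var(x̄₁−x̄₂) = σ²(1/n₁ + 1/(k·n₁)) = σ²·(k+1)/(k·n₁).
So n₁ = (1 + 1/k)·((z_{α} + z_β)/d)² = 1.667 × (3.971/0.33)².
n₁ = 1.667 × 144.80 = 241.3.
Round up: n₁ = 242, giving n₂ = 1.5 × 242 = 363.

n₁ = 242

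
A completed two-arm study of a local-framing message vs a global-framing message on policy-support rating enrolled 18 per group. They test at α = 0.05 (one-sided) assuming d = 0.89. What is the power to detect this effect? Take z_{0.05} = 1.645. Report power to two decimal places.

power ≈ 0.85

For two equal groups, power = Φ(d·√(n/2) − z_{α}).
d·√(n/2) = 0.89 × √(18/2) = 0.89 × 3.000 = 2.670.
z_β = 2.670 − 1.645 = 1.025.
Power = Φ(1.025) = 0.847.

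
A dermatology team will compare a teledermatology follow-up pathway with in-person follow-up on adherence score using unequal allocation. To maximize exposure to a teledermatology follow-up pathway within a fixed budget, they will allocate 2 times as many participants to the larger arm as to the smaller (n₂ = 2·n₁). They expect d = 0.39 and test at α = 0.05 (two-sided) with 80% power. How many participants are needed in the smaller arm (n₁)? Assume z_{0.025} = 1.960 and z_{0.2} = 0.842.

With allocation ratio k = n₂/n₁ = 2, Var(x̄₁−x̄₂) = σ²(1/n₁ + 1/(k·n₁)) = σ²·(k+1)/(k·n₁).
So n₁ = (1 + 1/k)·((z_{α/2} + z_β)/d)² = 1.500 × (2.802/0.39)².
n₁ = 1.500 × 51.62 = 77.4.
Round up: n₁ = 78, giving n₂ = 2 × 78 = 156.

n₁ = 78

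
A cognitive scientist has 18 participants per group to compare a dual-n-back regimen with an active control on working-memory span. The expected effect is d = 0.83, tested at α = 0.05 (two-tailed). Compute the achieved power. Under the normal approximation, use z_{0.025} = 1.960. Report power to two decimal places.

power ≈ 0.70

For two equal groups, power = Φ(d·√(n/2) − z_{α/2}).
d·√(n/2) = 0.83 × √(18/2) = 0.83 × 3.000 = 2.490.
z_β = 2.490 − 1.960 = 0.530.
Power = Φ(0.530) = 0.702.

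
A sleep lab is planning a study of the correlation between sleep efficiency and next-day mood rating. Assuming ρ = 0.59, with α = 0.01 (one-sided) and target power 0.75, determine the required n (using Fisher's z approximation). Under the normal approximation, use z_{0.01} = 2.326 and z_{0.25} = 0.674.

Fisher's z: C = ½·ln((1+r)/(1−r)) = ½·ln(3.8780) = 0.6777.
n = ((z_{α} + z_β)/C)² + 3.
(2.326 + 0.674) / 0.6777 = 3.000 / 0.6777 = 4.427.
n = 4.427² + 3 = 19.60 + 3 = 22.6.
Round up.

n = 23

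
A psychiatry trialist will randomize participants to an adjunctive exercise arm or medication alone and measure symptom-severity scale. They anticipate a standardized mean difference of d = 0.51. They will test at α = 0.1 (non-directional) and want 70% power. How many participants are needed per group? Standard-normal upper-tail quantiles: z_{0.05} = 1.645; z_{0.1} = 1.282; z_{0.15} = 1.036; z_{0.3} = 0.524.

n = 37 per group

For two independent groups with equal n: n = 2·((z_{α/2} + z_β) / d)².
z_{α/2} + z_β = 1.645 + 0.524 = 2.169.
n = 2 × (2.169 / 0.51)² = 2 × 4.253² = 2 × 18.09 = 36.2.
Round up to the next whole participant.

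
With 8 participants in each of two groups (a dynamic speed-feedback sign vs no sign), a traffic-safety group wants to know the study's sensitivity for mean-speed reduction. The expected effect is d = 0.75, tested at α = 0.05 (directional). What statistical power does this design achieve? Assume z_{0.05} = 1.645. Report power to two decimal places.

For two equal groups, power = Φ(d·√(n/2) − z_{α}).
d·√(n/2) = 0.75 × √(8/2) = 0.75 × 2.000 = 1.500.
z_β = 1.500 − 1.645 = -0.145.
Power = Φ(-0.145) = 0.442.

power ≈ 0.44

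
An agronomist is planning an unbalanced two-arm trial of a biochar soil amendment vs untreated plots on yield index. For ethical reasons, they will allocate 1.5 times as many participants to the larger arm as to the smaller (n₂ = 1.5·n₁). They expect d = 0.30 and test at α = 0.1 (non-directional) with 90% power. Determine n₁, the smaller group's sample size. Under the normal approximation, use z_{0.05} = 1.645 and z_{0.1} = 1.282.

n₁ = 159

With allocation ratio k = n₂/n₁ = 1.5, Var(x̄₁−x̄₂) = σ²(1/n₁ + 1/(k·n₁)) = σ²·(k+1)/(k·n₁).
So n₁ = (1 + 1/k)·((z_{α/2} + z_β)/d)² = 1.667 × (2.927/0.30)².
n₁ = 1.667 × 95.19 = 158.7.
Round up: n₁ = 159, giving n₂ = ⌈1.5 × 159⌉ = ⌈238.5⌉ = 239.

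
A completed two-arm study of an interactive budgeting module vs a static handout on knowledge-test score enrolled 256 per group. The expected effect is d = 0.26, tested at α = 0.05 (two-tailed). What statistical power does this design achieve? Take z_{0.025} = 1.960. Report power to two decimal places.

power ≈ 0.84

For two equal groups, power = Φ(d·√(n/2) − z_{α/2}).
d·√(n/2) = 0.26 × √(256/2) = 0.26 × 11.314 = 2.942.
z_β = 2.942 − 1.960 = 0.982.
Power = Φ(0.982) = 0.837.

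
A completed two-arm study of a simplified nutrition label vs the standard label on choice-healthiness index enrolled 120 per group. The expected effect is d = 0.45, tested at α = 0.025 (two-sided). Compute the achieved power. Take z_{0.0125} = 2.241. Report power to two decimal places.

For two equal groups, power = Φ(d·√(n/2) − z_{α/2}).
d·√(n/2) = 0.45 × √(120/2) = 0.45 × 7.746 = 3.486.
z_β = 3.486 − 2.241 = 1.245.
Power = Φ(1.245) = 0.893.

power ≈ 0.89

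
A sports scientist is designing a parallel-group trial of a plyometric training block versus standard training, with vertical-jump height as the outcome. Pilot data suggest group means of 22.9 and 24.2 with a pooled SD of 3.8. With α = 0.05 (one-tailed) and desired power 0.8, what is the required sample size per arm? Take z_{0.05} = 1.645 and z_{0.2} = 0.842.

n = 106 per group

Cohen's d = |M₁ − M₂| / SD_pooled = |22.9 − 24.2| / 3.8 = 1.3 / 3.8 = 0.342.
For two independent groups with equal n: n = 2·((z_{α} + z_β) / d)².
z_{α} + z_β = 1.645 + 0.842 = 2.487.
n = 2 × (2.487 / 0.342)² = 2 × 7.272² = 2 × 52.88 = 105.8.
Round up to the next whole participant.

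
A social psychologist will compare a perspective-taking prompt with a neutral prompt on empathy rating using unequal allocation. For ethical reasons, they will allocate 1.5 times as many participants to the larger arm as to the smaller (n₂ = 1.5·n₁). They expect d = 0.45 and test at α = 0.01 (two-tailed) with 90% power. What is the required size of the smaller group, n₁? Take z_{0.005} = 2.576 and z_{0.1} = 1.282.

With allocation ratio k = n₂/n₁ = 1.5, Var(x̄₁−x̄₂) = σ²(1/n₁ + 1/(k·n₁)) = σ²·(k+1)/(k·n₁).
So n₁ = (1 + 1/k)·((z_{α/2} + z_β)/d)² = 1.667 × (3.858/0.45)².
n₁ = 1.667 × 73.50 = 122.5.
Round up: n₁ = 123, giving n₂ = ⌈1.5 × 123⌉ = ⌈184.5⌉ = 185.

n₁ = 123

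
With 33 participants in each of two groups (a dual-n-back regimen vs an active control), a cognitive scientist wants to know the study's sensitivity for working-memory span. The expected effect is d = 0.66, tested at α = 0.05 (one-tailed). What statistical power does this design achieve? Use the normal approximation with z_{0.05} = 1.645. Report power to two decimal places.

power ≈ 0.85

For two equal groups, power = Φ(d·√(n/2) − z_{α}).
d·√(n/2) = 0.66 × √(33/2) = 0.66 × 4.062 = 2.681.
z_β = 2.681 − 1.645 = 1.036.
Power = Φ(1.036) = 0.850.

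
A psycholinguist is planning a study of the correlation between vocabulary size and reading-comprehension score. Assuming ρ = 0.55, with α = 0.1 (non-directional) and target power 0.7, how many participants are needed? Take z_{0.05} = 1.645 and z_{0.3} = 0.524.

Fisher's z: C = ½·ln((1+r)/(1−r)) = ½·ln(3.4444) = 0.6184.
n = ((z_{α/2} + z_β)/C)² + 3.
(1.645 + 0.524) / 0.6184 = 2.169 / 0.6184 = 3.507.
n = 3.507² + 3 = 12.30 + 3 = 15.3.
Round up.

n = 16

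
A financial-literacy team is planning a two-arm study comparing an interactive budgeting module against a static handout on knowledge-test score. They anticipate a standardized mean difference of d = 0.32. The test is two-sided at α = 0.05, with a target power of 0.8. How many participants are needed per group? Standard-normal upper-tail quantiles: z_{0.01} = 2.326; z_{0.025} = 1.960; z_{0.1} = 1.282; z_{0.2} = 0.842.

For two independent groups with equal n: n = 2·((z_{α/2} + z_β) / d)².
z_{α/2} + z_β = 1.960 + 0.842 = 2.802.
n = 2 × (2.802 / 0.32)² = 2 × 8.756² = 2 × 76.67 = 153.3.
Round up to the next whole participant.

n = 154 per group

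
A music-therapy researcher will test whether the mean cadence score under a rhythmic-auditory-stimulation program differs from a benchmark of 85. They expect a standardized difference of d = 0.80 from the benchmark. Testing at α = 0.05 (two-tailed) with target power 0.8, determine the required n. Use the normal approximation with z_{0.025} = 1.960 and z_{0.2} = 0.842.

n = 13

For a one-sample test: n = ((z_{α/2} + z_β) / d)².
z_{α/2} + z_β = 1.960 + 0.842 = 2.802.
n = (2.802 / 0.80)² = 3.502² = 12.27.
Round up.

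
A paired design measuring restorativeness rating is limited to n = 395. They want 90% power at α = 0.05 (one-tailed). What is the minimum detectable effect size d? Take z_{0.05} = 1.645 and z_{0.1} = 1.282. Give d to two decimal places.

d_min ≈ 0.15

For a single sample (or paired design) of n = 395: d_min = (z_{α} + z_β)/√n.
z-sum = 1.645 + 1.282 = 2.927.
d_min = 2.927 / √395 = 2.927 / 19.875 = 0.147.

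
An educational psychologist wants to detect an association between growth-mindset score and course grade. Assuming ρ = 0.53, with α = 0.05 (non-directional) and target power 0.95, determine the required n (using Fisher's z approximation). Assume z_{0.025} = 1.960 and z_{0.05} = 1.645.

Fisher's z: C = ½·ln((1+r)/(1−r)) = ½·ln(3.2553) = 0.5901.
n = ((z_{α/2} + z_β)/C)² + 3.
(1.960 + 1.645) / 0.5901 = 3.605 / 0.5901 = 6.109.
n = 6.109² + 3 = 37.32 + 3 = 40.3.
Round up.

n = 41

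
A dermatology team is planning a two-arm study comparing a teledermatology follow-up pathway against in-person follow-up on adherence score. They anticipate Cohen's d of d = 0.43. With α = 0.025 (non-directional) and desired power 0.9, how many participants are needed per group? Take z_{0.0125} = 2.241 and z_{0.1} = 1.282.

n = 135 per group

For two independent groups with equal n: n = 2·((z_{α/2} + z_β) / d)².
z_{α/2} + z_β = 2.241 + 1.282 = 3.523.
n = 2 × (3.523 / 0.43)² = 2 × 8.193² = 2 × 67.13 = 134.3.
Round up to the next whole participant.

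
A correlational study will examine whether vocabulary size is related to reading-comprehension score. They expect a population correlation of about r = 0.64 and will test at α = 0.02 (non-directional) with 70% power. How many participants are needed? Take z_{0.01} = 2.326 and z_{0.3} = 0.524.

n = 18

Fisher's z: C = ½·ln((1+r)/(1−r)) = ½·ln(4.5556) = 0.7582.
n = ((z_{α/2} + z_β)/C)² + 3.
(2.326 + 0.524) / 0.7582 = 2.850 / 0.7582 = 3.759.
n = 3.759² + 3 = 14.13 + 3 = 17.1.
Round up.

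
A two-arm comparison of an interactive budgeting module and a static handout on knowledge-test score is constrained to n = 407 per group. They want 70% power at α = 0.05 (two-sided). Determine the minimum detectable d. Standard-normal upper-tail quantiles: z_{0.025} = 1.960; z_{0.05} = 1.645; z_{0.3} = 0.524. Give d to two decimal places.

d_min ≈ 0.17

For two independent groups of n = 407 each: d_min = (z_{α/2} + z_β)·√(2/n).
z-sum = 1.960 + 0.524 = 2.484.
d_min = 2.484 × √(2/407) = 2.484 × 0.0701 = 0.174.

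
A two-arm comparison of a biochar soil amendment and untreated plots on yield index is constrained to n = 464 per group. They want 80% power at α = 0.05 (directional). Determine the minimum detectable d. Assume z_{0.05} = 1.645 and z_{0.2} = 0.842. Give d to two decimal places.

d_min ≈ 0.16

For two independent groups of n = 464 each: d_min = (z_{α} + z_β)·√(2/n).
z-sum = 1.645 + 0.842 = 2.487.
d_min = 2.487 × √(2/464) = 2.487 × 0.0657 = 0.163.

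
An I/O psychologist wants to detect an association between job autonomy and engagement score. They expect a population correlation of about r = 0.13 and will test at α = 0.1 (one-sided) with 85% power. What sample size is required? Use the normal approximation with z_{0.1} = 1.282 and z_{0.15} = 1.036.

n = 318

Fisher's z: C = ½·ln((1+r)/(1−r)) = ½·ln(1.2989) = 0.1307.
n = ((z_{α} + z_β)/C)² + 3.
(1.282 + 1.036) / 0.1307 = 2.318 / 0.1307 = 17.735.
n = 17.735² + 3 = 314.54 + 3 = 317.5.
Round up.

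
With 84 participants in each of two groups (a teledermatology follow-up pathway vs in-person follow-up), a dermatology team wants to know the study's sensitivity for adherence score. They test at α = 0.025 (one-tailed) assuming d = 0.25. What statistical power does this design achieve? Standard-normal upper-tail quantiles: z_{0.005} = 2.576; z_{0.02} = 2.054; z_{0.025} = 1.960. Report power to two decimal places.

power ≈ 0.37

For two equal groups, power = Φ(d·√(n/2) − z_{α}).
d·√(n/2) = 0.25 × √(84/2) = 0.25 × 6.481 = 1.620.
z_β = 1.620 − 1.960 = -0.340.
Power = Φ(-0.340) = 0.367.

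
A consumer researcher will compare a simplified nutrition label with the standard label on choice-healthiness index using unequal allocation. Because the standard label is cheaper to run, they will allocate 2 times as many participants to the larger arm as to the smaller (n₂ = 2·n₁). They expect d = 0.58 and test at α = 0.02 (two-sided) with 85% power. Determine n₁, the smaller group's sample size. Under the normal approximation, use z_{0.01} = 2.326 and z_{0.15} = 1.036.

n₁ = 51

With allocation ratio k = n₂/n₁ = 2, Var(x̄₁−x̄₂) = σ²(1/n₁ + 1/(k·n₁)) = σ²·(k+1)/(k·n₁).
So n₁ = (1 + 1/k)·((z_{α/2} + z_β)/d)² = 1.500 × (3.362/0.58)².
n₁ = 1.500 × 33.60 = 50.4.
Round up: n₁ = 51, giving n₂ = 2 × 51 = 102.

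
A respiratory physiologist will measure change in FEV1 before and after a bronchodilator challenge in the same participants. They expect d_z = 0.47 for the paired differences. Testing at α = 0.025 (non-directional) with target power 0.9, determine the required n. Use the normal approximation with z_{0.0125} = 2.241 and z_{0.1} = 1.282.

For a paired (one-sample on differences) test: n = ((z_{α/2} + z_β) / d)².
z_{α/2} + z_β = 2.241 + 1.282 = 3.523.
n = (3.523 / 0.47)² = 7.496² = 56.19.
Round up.

n = 57 pairs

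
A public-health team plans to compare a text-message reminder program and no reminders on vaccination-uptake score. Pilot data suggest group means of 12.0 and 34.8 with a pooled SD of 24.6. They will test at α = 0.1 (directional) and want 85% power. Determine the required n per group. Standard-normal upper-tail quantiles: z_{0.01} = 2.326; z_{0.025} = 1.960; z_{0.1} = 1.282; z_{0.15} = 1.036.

n = 13 per group

Cohen's d = |M₁ − M₂| / SD_pooled = |12.0 − 34.8| / 24.6 = 22.8 / 24.6 = 0.927.
For two independent groups with equal n: n = 2·((z_{α} + z_β) / d)².
z_{α} + z_β = 1.282 + 1.036 = 2.318.
n = 2 × (2.318 / 0.927)² = 2 × 2.501² = 2 × 6.25 = 12.5.
Round up to the next whole participant.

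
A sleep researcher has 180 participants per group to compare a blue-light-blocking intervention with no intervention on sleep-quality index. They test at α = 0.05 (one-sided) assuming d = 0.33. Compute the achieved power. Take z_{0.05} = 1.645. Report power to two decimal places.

For two equal groups, power = Φ(d·√(n/2) − z_{α}).
d·√(n/2) = 0.33 × √(180/2) = 0.33 × 9.487 = 3.131.
z_β = 3.131 − 1.645 = 1.486.
Power = Φ(1.486) = 0.931.

power ≈ 0.93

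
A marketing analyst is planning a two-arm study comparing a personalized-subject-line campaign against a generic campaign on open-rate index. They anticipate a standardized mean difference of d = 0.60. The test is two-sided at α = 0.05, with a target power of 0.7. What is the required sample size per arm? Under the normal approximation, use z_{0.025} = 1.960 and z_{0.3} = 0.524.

n = 35 per group

For two independent groups with equal n: n = 2·((z_{α/2} + z_β) / d)².
z_{α/2} + z_β = 1.960 + 0.524 = 2.484.
n = 2 × (2.484 / 0.60)² = 2 × 4.140² = 2 × 17.14 = 34.3.
Round up to the next whole participant.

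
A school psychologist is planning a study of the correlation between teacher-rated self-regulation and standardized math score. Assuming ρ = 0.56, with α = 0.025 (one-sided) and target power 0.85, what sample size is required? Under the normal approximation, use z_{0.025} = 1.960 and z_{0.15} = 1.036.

n = 26

Fisher's z: C = ½·ln((1+r)/(1−r)) = ½·ln(3.5455) = 0.6328.
n = ((z_{α} + z_β)/C)² + 3.
(1.960 + 1.036) / 0.6328 = 2.996 / 0.6328 = 4.735.
n = 4.735² + 3 = 22.42 + 3 = 25.4.
Round up.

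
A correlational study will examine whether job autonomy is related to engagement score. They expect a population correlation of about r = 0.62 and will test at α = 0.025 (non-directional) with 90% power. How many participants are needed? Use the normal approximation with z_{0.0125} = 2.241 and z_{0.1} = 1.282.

n = 27

Fisher's z: C = ½·ln((1+r)/(1−r)) = ½·ln(4.2632) = 0.7250.
n = ((z_{α/2} + z_β)/C)² + 3.
(2.241 + 1.282) / 0.7250 = 3.523 / 0.7250 = 4.859.
n = 4.859² + 3 = 23.61 + 3 = 26.6.
Round up.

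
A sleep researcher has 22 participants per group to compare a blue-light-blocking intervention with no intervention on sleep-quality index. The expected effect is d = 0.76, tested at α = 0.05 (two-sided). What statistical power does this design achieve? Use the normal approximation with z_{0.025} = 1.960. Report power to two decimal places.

power ≈ 0.71

For two equal groups, power = Φ(d·√(n/2) − z_{α/2}).
d·√(n/2) = 0.76 × √(22/2) = 0.76 × 3.317 = 2.521.
z_β = 2.521 − 1.960 = 0.561.
Power = Φ(0.561) = 0.712.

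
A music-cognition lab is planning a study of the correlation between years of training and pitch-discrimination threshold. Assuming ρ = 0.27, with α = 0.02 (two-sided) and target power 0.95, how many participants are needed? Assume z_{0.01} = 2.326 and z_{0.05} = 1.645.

Fisher's z: C = ½·ln((1+r)/(1−r)) = ½·ln(1.7397) = 0.2769.
n = ((z_{α/2} + z_β)/C)² + 3.
(2.326 + 1.645) / 0.2769 = 3.971 / 0.2769 = 14.341.
n = 14.341² + 3 = 205.66 + 3 = 208.7.
Round up.

n = 209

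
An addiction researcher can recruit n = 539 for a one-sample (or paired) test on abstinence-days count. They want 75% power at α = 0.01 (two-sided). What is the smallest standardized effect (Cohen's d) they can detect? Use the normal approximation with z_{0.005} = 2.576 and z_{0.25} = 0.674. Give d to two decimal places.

d_min ≈ 0.14

For a single sample (or paired design) of n = 539: d_min = (z_{α/2} + z_β)/√n.
z-sum = 2.576 + 0.674 = 3.250.
d_min = 3.250 / √539 = 3.250 / 23.216 = 0.140.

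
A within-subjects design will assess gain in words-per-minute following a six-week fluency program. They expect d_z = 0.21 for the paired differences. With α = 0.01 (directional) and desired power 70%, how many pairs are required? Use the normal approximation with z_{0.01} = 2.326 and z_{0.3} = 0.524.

For a paired (one-sample on differences) test: n = ((z_{α} + z_β) / d)².
z_{α} + z_β = 2.326 + 0.524 = 2.850.
n = (2.850 / 0.21)² = 13.571² = 184.18.
Round up.

n = 185 pairs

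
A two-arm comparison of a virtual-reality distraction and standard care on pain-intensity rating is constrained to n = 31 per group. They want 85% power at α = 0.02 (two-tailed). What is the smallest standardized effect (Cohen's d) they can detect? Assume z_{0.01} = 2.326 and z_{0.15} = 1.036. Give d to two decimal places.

For two independent groups of n = 31 each: d_min = (z_{α/2} + z_β)·√(2/n).
z-sum = 2.326 + 1.036 = 3.362.
d_min = 3.362 × √(2/31) = 3.362 × 0.2540 = 0.854.

d_min ≈ 0.85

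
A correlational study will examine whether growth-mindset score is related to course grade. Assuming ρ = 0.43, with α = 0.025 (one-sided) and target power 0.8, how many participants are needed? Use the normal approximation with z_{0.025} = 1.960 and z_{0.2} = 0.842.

Fisher's z: C = ½·ln((1+r)/(1−r)) = ½·ln(2.5088) = 0.4599.
n = ((z_{α} + z_β)/C)² + 3.
(1.960 + 0.842) / 0.4599 = 2.802 / 0.4599 = 6.093.
n = 6.093² + 3 = 37.12 + 3 = 40.1.
Round up.

n = 41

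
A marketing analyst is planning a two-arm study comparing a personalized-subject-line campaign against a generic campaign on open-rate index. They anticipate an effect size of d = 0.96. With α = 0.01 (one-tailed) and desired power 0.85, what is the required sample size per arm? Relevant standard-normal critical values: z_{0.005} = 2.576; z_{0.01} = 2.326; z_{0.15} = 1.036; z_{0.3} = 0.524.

n = 25 per group

For two independent groups with equal n: n = 2·((z_{α} + z_β) / d)².
z_{α} + z_β = 2.326 + 1.036 = 3.362.
n = 2 × (3.362 / 0.96)² = 2 × 3.502² = 2 × 12.26 = 24.5.
Round up to the next whole participant.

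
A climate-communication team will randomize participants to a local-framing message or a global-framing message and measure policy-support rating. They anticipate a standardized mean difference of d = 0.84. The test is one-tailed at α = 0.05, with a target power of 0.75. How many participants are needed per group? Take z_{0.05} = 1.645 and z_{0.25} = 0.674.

n = 16 per group

For two independent groups with equal n: n = 2·((z_{α} + z_β) / d)².
z_{α} + z_β = 1.645 + 0.674 = 2.319.
n = 2 × (2.319 / 0.84)² = 2 × 2.761² = 2 × 7.62 = 15.2.
Round up to the next whole participant.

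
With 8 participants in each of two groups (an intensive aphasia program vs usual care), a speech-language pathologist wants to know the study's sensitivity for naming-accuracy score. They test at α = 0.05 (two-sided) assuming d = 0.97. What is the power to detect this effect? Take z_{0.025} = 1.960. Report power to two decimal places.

power ≈ 0.49

For two equal groups, power = Φ(d·√(n/2) − z_{α/2}).
d·√(n/2) = 0.97 × √(8/2) = 0.97 × 2.000 = 1.940.
z_β = 1.940 − 1.960 = -0.020.
Power = Φ(-0.020) = 0.492.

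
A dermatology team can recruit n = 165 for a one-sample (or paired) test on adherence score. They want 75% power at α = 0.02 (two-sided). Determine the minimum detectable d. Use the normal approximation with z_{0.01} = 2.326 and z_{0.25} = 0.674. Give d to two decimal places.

d_min ≈ 0.23

For a single sample (or paired design) of n = 165: d_min = (z_{α/2} + z_β)/√n.
z-sum = 2.326 + 0.674 = 3.000.
d_min = 3.000 / √165 = 3.000 / 12.845 = 0.234.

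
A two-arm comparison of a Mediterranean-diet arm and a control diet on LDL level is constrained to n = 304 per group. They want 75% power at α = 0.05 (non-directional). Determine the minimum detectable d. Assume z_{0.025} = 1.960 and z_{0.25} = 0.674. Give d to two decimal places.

For two independent groups of n = 304 each: d_min = (z_{α/2} + z_β)·√(2/n).
z-sum = 1.960 + 0.674 = 2.634.
d_min = 2.634 × √(2/304) = 2.634 × 0.0811 = 0.214.

d_min ≈ 0.21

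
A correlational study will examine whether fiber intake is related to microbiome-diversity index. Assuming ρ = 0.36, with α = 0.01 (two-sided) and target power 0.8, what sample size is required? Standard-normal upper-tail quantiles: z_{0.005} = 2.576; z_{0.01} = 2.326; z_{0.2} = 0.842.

Fisher's z: C = ½·ln((1+r)/(1−r)) = ½·ln(2.1250) = 0.3769.
n = ((z_{α/2} + z_β)/C)² + 3.
(2.576 + 0.842) / 0.3769 = 3.418 / 0.3769 = 9.069.
n = 9.069² + 3 = 82.24 + 3 = 85.2.
Round up.

n = 86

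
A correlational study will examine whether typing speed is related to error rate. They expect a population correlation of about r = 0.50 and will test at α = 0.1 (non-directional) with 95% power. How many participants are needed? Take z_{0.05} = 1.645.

Fisher's z: C = ½·ln((1+r)/(1−r)) = ½·ln(3.0000) = 0.5493.
n = ((z_{α/2} + z_β)/C)² + 3.
(1.645 + 1.645) / 0.5493 = 3.290 / 0.5493 = 5.989.
n = 5.989² + 3 = 35.87 + 3 = 38.9.
Round up.

n = 39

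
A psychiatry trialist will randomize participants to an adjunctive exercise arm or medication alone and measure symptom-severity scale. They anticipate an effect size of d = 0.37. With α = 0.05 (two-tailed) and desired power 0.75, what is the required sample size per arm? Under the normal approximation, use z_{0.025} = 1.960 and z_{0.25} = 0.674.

n = 102 per group

For two independent groups with equal n: n = 2·((z_{α/2} + z_β) / d)².
z_{α/2} + z_β = 1.960 + 0.674 = 2.634.
n = 2 × (2.634 / 0.37)² = 2 × 7.119² = 2 × 50.68 = 101.4.
Round up to the next whole participant.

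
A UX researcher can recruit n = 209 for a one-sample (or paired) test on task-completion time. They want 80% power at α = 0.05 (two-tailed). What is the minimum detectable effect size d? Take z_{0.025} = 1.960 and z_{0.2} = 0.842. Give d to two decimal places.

d_min ≈ 0.19

For a single sample (or paired design) of n = 209: d_min = (z_{α/2} + z_β)/√n.
z-sum = 1.960 + 0.842 = 2.802.
d_min = 2.802 / √209 = 2.802 / 14.457 = 0.194.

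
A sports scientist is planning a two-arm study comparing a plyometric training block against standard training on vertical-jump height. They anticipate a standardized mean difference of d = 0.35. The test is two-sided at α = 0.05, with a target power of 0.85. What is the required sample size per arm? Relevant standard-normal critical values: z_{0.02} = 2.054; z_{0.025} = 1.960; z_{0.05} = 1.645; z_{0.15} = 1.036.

For two independent groups with equal n: n = 2·((z_{α/2} + z_β) / d)².
z_{α/2} + z_β = 1.960 + 1.036 = 2.996.
n = 2 × (2.996 / 0.35)² = 2 × 8.560² = 2 × 73.27 = 146.5.
Round up to the next whole participant.

n = 147 per group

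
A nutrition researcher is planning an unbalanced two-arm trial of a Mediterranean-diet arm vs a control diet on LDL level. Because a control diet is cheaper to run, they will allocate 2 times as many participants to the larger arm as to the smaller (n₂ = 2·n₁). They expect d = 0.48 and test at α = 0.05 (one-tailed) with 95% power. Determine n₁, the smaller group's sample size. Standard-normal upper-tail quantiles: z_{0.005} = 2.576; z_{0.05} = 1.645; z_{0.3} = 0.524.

n₁ = 71

With allocation ratio k = n₂/n₁ = 2, Var(x̄₁−x̄₂) = σ²(1/n₁ + 1/(k·n₁)) = σ²·(k+1)/(k·n₁).
So n₁ = (1 + 1/k)·((z_{α} + z_β)/d)² = 1.500 × (3.290/0.48)².
n₁ = 1.500 × 46.98 = 70.5.
Round up: n₁ = 71, giving n₂ = 2 × 71 = 142.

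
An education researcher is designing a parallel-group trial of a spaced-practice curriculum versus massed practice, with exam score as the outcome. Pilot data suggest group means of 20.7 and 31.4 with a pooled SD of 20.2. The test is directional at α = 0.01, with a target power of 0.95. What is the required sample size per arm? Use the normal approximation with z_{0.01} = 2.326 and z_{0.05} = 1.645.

Cohen's d = |M₁ − M₂| / SD_pooled = |20.7 − 31.4| / 20.2 = 10.7 / 20.2 = 0.530.
For two independent groups with equal n: n = 2·((z_{α} + z_β) / d)².
z_{α} + z_β = 2.326 + 1.645 = 3.971.
n = 2 × (3.971 / 0.530)² = 2 × 7.492² = 2 × 56.14 = 112.3.
Round up to the next whole participant.

n = 113 per group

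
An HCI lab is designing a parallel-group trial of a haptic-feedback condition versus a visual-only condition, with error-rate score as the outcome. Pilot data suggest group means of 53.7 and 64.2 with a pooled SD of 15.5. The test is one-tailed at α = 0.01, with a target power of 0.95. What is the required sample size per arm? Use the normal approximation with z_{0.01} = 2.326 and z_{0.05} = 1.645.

n = 69 per group

Cohen's d = |M₁ − M₂| / SD_pooled = |53.7 − 64.2| / 15.5 = 10.5 / 15.5 = 0.677.
For two independent groups with equal n: n = 2·((z_{α} + z_β) / d)².
z_{α} + z_β = 2.326 + 1.645 = 3.971.
n = 2 × (3.971 / 0.677)² = 2 × 5.866² = 2 × 34.41 = 68.8.
Round up to the next whole participant.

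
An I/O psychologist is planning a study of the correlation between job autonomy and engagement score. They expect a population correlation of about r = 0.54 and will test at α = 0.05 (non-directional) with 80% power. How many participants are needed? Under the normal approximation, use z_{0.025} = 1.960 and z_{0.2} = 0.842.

Fisher's z: C = ½·ln((1+r)/(1−r)) = ½·ln(3.3478) = 0.6042.
n = ((z_{α/2} + z_β)/C)² + 3.
(1.960 + 0.842) / 0.6042 = 2.802 / 0.6042 = 4.638.
n = 4.638² + 3 = 21.51 + 3 = 24.5.
Round up.

n = 25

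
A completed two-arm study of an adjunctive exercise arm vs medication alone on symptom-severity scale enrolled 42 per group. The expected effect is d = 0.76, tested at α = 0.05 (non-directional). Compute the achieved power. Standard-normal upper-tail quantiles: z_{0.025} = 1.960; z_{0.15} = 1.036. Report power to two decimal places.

power ≈ 0.94

For two equal groups, power = Φ(d·√(n/2) − z_{α/2}).
d·√(n/2) = 0.76 × √(42/2) = 0.76 × 4.583 = 3.483.
z_β = 3.483 − 1.960 = 1.523.
Power = Φ(1.523) = 0.936.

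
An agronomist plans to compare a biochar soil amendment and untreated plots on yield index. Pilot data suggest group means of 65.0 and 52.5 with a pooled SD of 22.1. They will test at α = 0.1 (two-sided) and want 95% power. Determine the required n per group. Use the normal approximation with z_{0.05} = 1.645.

n = 68 per group

Cohen's d = |M₁ − M₂| / SD_pooled = |65.0 − 52.5| / 22.1 = 12.5 / 22.1 = 0.566.
For two independent groups with equal n: n = 2·((z_{α/2} + z_β) / d)².
z_{α/2} + z_β = 1.645 + 1.645 = 3.290.
n = 2 × (3.290 / 0.566)² = 2 × 5.813² = 2 × 33.79 = 67.6.
Round up to the next whole participant.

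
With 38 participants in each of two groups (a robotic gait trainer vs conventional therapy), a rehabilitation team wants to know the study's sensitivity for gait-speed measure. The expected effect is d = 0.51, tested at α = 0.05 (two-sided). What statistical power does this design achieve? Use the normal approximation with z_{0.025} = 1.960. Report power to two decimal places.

power ≈ 0.60

For two equal groups, power = Φ(d·√(n/2) − z_{α/2}).
d·√(n/2) = 0.51 × √(38/2) = 0.51 × 4.359 = 2.223.
z_β = 2.223 − 1.960 = 0.263.
Power = Φ(0.263) = 0.604.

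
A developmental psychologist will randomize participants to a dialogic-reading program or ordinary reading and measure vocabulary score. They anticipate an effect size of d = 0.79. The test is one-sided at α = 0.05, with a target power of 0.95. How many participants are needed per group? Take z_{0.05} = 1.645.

n = 35 per group

For two independent groups with equal n: n = 2·((z_{α} + z_β) / d)².
z_{α} + z_β = 1.645 + 1.645 = 3.290.
n = 2 × (3.290 / 0.79)² = 2 × 4.165² = 2 × 17.34 = 34.7.
Round up to the next whole participant.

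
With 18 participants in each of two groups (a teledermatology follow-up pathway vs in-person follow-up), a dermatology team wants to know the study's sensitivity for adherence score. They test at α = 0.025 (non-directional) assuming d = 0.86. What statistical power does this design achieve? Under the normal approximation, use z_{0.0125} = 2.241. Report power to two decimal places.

power ≈ 0.63

For two equal groups, power = Φ(d·√(n/2) − z_{α/2}).
d·√(n/2) = 0.86 × √(18/2) = 0.86 × 3.000 = 2.580.
z_β = 2.580 − 2.241 = 0.339.
Power = Φ(0.339) = 0.633.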